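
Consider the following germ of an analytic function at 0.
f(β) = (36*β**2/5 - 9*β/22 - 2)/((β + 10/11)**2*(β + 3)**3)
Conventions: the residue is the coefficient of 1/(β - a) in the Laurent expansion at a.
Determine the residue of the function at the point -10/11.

At the order-2 pole -10/11 set g(β) = (β - (-10/11))^2*f(β) = (36*β**2/5 - 9*β/22 - 2)/(β + 3)**3.
Order-2 pole: residue = g'(a); g'(-10/11) = -1206249/559682, so the residue is -1206249/559682.

The residue is -1206249/559682.


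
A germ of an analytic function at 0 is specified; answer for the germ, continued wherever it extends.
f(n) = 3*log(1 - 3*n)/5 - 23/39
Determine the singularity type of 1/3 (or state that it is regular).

The term (3/5)*log(1 - n/(1/3)) has argument 1 - 1/3/(1/3) = 0 at 1/3: a logarithmic (infinitely-sheeted) branch point; the remaining terms are analytic or single-valued there.

The point is a logarithmic branch point.


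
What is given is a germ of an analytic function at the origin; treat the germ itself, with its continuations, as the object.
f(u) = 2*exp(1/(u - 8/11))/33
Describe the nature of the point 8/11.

The point is an essential singularity.

The exponent 1/(u - (8/11)) has a pole at 8/11, so exp(1/(u - (8/11))) takes every nonzero value near it: an essential singularity (not a pole of any order).


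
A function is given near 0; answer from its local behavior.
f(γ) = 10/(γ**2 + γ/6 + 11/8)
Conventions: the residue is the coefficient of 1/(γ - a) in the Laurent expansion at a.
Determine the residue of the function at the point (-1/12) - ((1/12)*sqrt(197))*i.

The factor γ**2 + γ/6 + 11/8 splits as (γ - a)(γ - a') with a = (-1/12) - ((1/12)*sqrt(197))*i, a' = (-1/12) + ((1/12)*sqrt(197))*i. At the order-1 pole a set g(γ) = (γ - a)*f(γ) = [10] / (γ - a').
Simple pole: residue = g(a) at a = (-1/12) - ((1/12)*sqrt(197))*i, which is ((60/197)*sqrt(197))*i.

The residue is ((60/197)*sqrt(197))*i.


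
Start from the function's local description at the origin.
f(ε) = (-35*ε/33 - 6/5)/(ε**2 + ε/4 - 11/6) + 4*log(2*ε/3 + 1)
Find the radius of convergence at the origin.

Denominator factor (ε**2 + ε/4 - 11/6): discriminant 355/48, real irrational roots -1/8 + (1/24)*sqrt(1065) and -1/8 - (1/24)*sqrt(1065); poles of order 1, moduli -1/8 + (1/24)*sqrt(1065) and 1/8 + (1/24)*sqrt(1065).
Branch term (4)*log(1 - ε/(-3/2)): its argument vanishes at ε = -3/2, a logarithmic branch point, modulus 3/2.
The radius of convergence is the smallest modulus among the singular points: -1/8 + (1/24)*sqrt(1065).

The radius of convergence is -1/8 + (1/24)*sqrt(1065).


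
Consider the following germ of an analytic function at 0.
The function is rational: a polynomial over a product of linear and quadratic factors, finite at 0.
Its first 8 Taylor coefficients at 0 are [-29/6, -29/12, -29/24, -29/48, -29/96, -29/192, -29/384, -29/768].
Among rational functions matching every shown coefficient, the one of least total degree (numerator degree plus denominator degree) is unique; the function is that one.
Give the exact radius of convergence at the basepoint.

No rational of total degree below 1 reproduces all 8 coefficients; solving the [0/1] Pade equations on them gives f(τ) = 29/(3*(τ - 2)), whose expansion matches every shown term.
Denominator factor (τ - 2): pole of order 1 at 2, modulus 2.
The radius of convergence is the smallest modulus among the singular points: 2.

The radius of convergence is 2.


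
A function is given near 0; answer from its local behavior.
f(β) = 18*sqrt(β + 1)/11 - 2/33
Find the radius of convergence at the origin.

The radius of convergence is 1.

Branch term (18/11)*sqrt(1 - β/(-1)): its argument vanishes at β = -1, a square-root branch point, modulus 1.
The radius of convergence is the smallest modulus among the singular points: 1.


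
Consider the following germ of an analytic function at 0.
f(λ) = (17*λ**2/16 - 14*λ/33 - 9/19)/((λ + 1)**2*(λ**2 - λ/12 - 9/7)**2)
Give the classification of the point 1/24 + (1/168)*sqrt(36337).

The denominator factor λ**2 - λ/12 - 9/7 vanishes at 1/24 + (1/168)*sqrt(36337) and appears to the power 2; the numerator there equals 5921735/6741504 - (709/354816)*sqrt(36337), nonzero, and no other factor vanishes.
Hence a pole whose order is the multiplicity, 2.

The point is a pole of order 2.


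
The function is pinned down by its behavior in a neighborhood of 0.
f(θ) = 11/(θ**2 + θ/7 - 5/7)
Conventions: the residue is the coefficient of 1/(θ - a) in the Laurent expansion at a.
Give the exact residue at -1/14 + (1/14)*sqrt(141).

The residue is (77/141)*sqrt(141).

The factor θ**2 + θ/7 - 5/7 splits as (θ - a)(θ - a') with a = -1/14 + (1/14)*sqrt(141), a' = -1/14 - (1/14)*sqrt(141). At the order-1 pole a set g(θ) = (θ - a)*f(θ) = [11] / (θ - a').
Simple pole: residue = g(a) at a = -1/14 + (1/14)*sqrt(141), which is (77/141)*sqrt(141).


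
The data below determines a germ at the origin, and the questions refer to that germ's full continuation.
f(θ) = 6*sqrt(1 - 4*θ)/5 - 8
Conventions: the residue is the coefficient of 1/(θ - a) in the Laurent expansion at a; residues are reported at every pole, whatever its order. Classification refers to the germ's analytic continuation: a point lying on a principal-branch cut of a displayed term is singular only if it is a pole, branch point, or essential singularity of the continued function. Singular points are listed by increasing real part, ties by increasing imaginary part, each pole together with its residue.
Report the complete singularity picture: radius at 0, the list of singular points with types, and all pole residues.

Branch term (6/5)*sqrt(1 - θ/(1/4)): its argument vanishes at θ = 1/4, a square-root branch point, modulus 1/4.
The radius of convergence is the smallest modulus among the singular points: 1/4.

Radius of convergence at 0: 1/4.
At 1/4: an algebraic (square-root) branch point.


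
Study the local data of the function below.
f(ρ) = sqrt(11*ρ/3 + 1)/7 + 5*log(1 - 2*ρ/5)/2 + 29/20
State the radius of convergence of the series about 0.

The radius of convergence is 3/11.

Branch term (1/7)*sqrt(1 - ρ/(-3/11)): its argument vanishes at ρ = -3/11, a square-root branch point, modulus 3/11.
Branch term (5/2)*log(1 - ρ/(5/2)): its argument vanishes at ρ = 5/2, a logarithmic branch point, modulus 5/2.
The radius of convergence is the smallest modulus among the singular points: 3/11.


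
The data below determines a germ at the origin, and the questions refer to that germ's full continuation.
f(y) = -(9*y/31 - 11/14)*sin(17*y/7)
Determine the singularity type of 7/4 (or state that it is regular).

The point is a regular point.

There is no denominator, hence no pole anywhere.
The factor -sin(17*y/7) is entire.
So the germ continues analytically to 7/4.


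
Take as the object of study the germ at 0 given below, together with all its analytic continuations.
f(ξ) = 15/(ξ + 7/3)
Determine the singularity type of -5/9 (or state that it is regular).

The point is a regular point.

Denominator factors: ξ + 7/3 = 16/9 at ξ = -5/9 — none vanishes.
So the germ continues analytically to -5/9.


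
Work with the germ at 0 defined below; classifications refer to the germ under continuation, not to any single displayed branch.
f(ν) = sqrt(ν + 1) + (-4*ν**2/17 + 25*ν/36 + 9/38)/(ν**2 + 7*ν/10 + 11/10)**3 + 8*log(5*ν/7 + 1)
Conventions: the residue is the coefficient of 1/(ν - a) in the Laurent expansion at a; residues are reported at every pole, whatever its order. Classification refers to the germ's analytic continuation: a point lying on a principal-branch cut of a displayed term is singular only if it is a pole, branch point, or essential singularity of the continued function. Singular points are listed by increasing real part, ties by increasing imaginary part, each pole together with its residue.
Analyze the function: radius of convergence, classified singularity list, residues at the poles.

Radius of convergence at 0: 1.
At -7/5: a logarithmic branch point.
At -1: an algebraic (square-root) branch point.
At (-7/20) - ((1/20)*sqrt(391))*i: a pole of order 3; residue -((64944500/57923400399)*sqrt(391))*i.
At (-7/20) + ((1/20)*sqrt(391))*i: a pole of order 3; residue ((64944500/57923400399)*sqrt(391))*i.


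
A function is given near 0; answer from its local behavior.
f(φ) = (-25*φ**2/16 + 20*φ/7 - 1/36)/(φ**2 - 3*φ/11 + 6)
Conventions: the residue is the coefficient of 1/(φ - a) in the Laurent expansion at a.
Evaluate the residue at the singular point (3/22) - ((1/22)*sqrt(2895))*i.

The residue is (2995/2464) + ((2360989/64199520)*sqrt(2895))*i.

The factor φ**2 - 3*φ/11 + 6 splits as (φ - a)(φ - a') with a = (3/22) - ((1/22)*sqrt(2895))*i, a' = (3/22) + ((1/22)*sqrt(2895))*i. At the order-1 pole a set g(φ) = (φ - a)*f(φ) = [-25*φ**2/16 + 20*φ/7 - 1/36] / (φ - a').
Simple pole: residue = g(a) at a = (3/22) - ((1/22)*sqrt(2895))*i, which is (2995/2464) + ((2360989/64199520)*sqrt(2895))*i.


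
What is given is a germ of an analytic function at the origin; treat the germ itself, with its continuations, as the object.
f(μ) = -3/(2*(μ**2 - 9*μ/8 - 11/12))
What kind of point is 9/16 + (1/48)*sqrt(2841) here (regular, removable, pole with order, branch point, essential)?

The point is a pole of order 1.

The denominator factor μ**2 - 9*μ/8 - 11/12 vanishes at 9/16 + (1/48)*sqrt(2841) and appears to the power 1; the numerator there equals -3/2, nonzero, and no other factor vanishes.
Hence a pole whose order is the multiplicity, 1.


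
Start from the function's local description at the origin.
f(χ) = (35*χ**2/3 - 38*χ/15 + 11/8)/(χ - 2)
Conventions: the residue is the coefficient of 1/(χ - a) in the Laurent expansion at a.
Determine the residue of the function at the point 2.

At the order-1 pole 2 set g(χ) = (χ - (2))*f(χ) = 35*χ**2/3 - 38*χ/15 + 11/8.
Simple pole: residue = g(a) at a = 2, which is 1719/40.

The residue is 1719/40.


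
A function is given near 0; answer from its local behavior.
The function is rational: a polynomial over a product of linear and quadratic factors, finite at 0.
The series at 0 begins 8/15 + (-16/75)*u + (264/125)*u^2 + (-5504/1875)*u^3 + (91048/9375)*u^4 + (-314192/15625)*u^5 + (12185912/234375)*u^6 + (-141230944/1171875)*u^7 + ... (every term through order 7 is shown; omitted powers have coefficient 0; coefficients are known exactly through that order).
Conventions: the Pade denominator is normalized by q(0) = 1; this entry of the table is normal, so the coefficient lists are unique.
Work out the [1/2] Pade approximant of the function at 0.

Taylor coefficients needed (read off): a_0 = 8/15, a_1 = -16/75, a_2 = 264/125, a_3 = -5504/1875.
Write the denominator as Q(u) = 1 + q1*u + q2*u^2. Requiring Q*f - P = O(u^4) with deg P <= 1 kills the coefficients of u^2..u^3 in Q*f:
  u^2: a_2 + q1*a_1 + q2*a_0 = 0, i.e. 264/125 + (-16/75)*q1 + (8/15)*q2 = 0.
  u^3: a_3 + q1*a_2 + q2*a_1 = 0, i.e. -5504/1875 + (264/125)*q1 + (-16/75)*q2 = 0.
Solving this linear system: q1 = 98/95, q2 = -337/95.
The numerator is Q*f truncated at degree 1: P0 = a_0 = 8/15; P1 = a_1 + q1*a_0 = 32/95.

The Pade approximant has numerator coefficients [8/15, 32/95]; denominator coefficients [1, 98/95, -337/95].


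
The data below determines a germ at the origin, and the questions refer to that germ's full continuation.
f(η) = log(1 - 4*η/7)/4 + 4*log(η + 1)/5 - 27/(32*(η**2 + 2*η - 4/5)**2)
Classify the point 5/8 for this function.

The point is a regular point.

Denominator factors: η**2 + 2*η - 4/5 = 269/320 at η = 5/8 — none vanishes.
Branch term log(1 - η/(-1)): argument at 5/8 is 13/8, nonzero, so 5/8 is not its branch point (a point on a principal cut is still regular for the continued germ).
Branch term log(1 - η/(7/4)): argument at 5/8 is 9/14, nonzero, so 5/8 is not its branch point (a point on a principal cut is still regular for the continued germ).
So the germ continues analytically to 5/8.


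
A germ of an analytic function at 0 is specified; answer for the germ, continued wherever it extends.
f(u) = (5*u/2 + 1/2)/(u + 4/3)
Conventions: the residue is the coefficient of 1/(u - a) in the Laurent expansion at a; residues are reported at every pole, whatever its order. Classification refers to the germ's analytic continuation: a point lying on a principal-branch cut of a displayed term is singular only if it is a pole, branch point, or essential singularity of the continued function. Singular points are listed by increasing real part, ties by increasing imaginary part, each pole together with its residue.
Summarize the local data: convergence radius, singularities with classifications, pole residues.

Radius of convergence at 0: 4/3.
At -4/3: a pole of order 1; residue -17/6.

Denominator factor (u + 4/3): pole of order 1 at -4/3, modulus 4/3.
The radius of convergence is the smallest modulus among the singular points: 4/3.
At the order-1 pole -4/3 set g(u) = (u - (-4/3))*f(u) = 5*u/2 + 1/2.
Simple pole: residue = g(a) at a = -4/3, which is -17/6.


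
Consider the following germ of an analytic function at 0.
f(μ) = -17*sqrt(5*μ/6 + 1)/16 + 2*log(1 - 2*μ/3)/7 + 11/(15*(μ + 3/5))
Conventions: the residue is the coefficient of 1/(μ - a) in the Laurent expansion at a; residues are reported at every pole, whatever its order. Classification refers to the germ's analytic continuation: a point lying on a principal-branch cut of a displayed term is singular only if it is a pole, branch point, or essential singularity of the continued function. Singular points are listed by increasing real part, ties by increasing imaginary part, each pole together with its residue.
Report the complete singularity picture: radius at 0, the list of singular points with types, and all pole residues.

Denominator factor (μ + 3/5): pole of order 1 at -3/5, modulus 3/5.
Branch term (-17/16)*sqrt(1 - μ/(-6/5)): its argument vanishes at μ = -6/5, a square-root branch point, modulus 6/5.
Branch term (2/7)*log(1 - μ/(3/2)): its argument vanishes at μ = 3/2, a logarithmic branch point, modulus 3/2.
The radius of convergence is the smallest modulus among the singular points: 3/5.
The branch terms are analytic at -3/5 and contribute nothing to the residue; only the rational part matters.
At the order-1 pole -3/5 set g(μ) = (μ - (-3/5))*(rational part) = 11/15.
Simple pole: residue = g(a) at a = -3/5, which is 11/15.
List the singular points by increasing real part (a conjugate pair: the negative imaginary part first).

Radius of convergence at 0: 3/5.
At -6/5: an algebraic (square-root) branch point.
At -3/5: a pole of order 1; residue 11/15.
At 3/2: a logarithmic branch point.


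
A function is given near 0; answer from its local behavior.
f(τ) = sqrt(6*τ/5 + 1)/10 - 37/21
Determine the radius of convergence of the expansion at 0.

Branch term (1/10)*sqrt(1 - τ/(-5/6)): its argument vanishes at τ = -5/6, a square-root branch point, modulus 5/6.
The radius of convergence is the smallest modulus among the singular points: 5/6.

The radius of convergence is 5/6.


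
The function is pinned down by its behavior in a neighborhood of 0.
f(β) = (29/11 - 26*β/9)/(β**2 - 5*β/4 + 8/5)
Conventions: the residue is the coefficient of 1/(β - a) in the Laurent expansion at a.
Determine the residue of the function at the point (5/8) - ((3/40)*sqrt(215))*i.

The factor β**2 - 5*β/4 + 8/5 splits as (β - a)(β - a') with a = (5/8) - ((3/40)*sqrt(215))*i, a' = (5/8) + ((3/40)*sqrt(215))*i. At the order-1 pole a set g(β) = (β - a)*f(β) = [29/11 - 26*β/9] / (β - a').
Simple pole: residue = g(a) at a = (5/8) - ((3/40)*sqrt(215))*i, which is (-13/9) + ((329/12771)*sqrt(215))*i.

The residue is (-13/9) + ((329/12771)*sqrt(215))*i.


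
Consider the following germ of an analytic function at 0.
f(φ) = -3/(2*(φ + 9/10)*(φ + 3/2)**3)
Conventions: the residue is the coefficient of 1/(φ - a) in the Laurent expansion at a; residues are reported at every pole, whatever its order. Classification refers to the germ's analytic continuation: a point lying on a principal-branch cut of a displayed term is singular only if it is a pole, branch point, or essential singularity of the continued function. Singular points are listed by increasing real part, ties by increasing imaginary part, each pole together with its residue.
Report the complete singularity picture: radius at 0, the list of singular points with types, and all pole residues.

Radius of convergence at 0: 9/10.
At -3/2: a pole of order 3; residue 125/18.
At -9/10: a pole of order 1; residue -125/18.

Denominator factor (φ + 9/10): pole of order 1 at -9/10, modulus 9/10.
Denominator factor (φ + 3/2)^3: pole of order 3 at -3/2, modulus 3/2.
The radius of convergence is the smallest modulus among the singular points: 9/10.
At the order-3 pole -3/2 set g(φ) = (φ - (-3/2))^3*f(φ) = -3/(2*(φ + 9/10)).
Order-3 pole: residue = g''(a)/2; g''(-3/2) = 125/9, so the residue is 125/18.
At the order-1 pole -9/10 set g(φ) = (φ - (-9/10))*f(φ) = -3/(2*(φ + 3/2)**3).
Simple pole: residue = g(a) at a = -9/10, which is -125/18.
List the singular points by increasing real part (a conjugate pair: the negative imaginary part first).


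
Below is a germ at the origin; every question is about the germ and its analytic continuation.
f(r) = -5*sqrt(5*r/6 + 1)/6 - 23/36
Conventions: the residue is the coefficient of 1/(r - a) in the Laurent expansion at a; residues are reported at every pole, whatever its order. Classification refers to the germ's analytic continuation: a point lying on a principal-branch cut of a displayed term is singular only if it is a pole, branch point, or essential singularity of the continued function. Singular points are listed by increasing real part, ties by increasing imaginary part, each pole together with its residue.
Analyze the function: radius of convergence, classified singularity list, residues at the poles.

Branch term (-5/6)*sqrt(1 - r/(-6/5)): its argument vanishes at r = -6/5, a square-root branch point, modulus 6/5.
The radius of convergence is the smallest modulus among the singular points: 6/5.

Radius of convergence at 0: 6/5.
At -6/5: an algebraic (square-root) branch point.


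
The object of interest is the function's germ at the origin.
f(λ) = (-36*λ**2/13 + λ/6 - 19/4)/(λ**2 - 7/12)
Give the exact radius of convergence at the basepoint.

Denominator factor (λ**2 - 7/12): discriminant 7/3, real irrational roots (1/6)*sqrt(21) and -(1/6)*sqrt(21); poles of order 1, moduli (1/6)*sqrt(21) and (1/6)*sqrt(21).
The radius of convergence is the smallest modulus among the singular points: (1/6)*sqrt(21).

The radius of convergence is (1/6)*sqrt(21).


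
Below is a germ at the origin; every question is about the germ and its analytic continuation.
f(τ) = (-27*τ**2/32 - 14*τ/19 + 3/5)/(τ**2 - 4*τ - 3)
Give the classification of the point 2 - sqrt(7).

The point is a pole of order 1.

The denominator factor τ**2 - 4*τ - 3 vanishes at 2 - sqrt(7) and appears to the power 1; the numerator there equals -30871/3040 + (625/152)*sqrt(7), nonzero, and no other factor vanishes.
Hence a pole whose order is the multiplicity, 1.


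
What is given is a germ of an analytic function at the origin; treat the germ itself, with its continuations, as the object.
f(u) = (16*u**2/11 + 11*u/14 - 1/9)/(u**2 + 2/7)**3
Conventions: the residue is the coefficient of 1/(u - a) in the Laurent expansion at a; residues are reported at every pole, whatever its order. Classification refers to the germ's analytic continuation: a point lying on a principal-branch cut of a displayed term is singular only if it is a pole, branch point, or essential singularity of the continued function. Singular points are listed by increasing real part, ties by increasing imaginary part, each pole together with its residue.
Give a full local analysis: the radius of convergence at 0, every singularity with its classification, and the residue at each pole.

Radius of convergence at 0: (1/7)*sqrt(14).
At -((1/7)*sqrt(14))*i: a pole of order 3; residue ((133/4224)*sqrt(14))*i.
At ((1/7)*sqrt(14))*i: a pole of order 3; residue -((133/4224)*sqrt(14))*i.


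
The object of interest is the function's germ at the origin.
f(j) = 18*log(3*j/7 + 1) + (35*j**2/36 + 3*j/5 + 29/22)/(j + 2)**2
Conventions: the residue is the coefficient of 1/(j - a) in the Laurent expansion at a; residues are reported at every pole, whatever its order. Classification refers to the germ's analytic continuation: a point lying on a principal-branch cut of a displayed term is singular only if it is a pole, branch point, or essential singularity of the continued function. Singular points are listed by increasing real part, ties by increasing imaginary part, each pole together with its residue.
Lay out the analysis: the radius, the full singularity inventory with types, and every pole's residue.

Radius of convergence at 0: 2.
At -7/3: a logarithmic branch point.
At -2: a pole of order 2; residue -148/45.

Denominator factor (j + 2)^2: pole of order 2 at -2, modulus 2.
Branch term (18)*log(1 - j/(-7/3)): its argument vanishes at j = -7/3, a logarithmic branch point, modulus 7/3.
The radius of convergence is the smallest modulus among the singular points: 2.
The branch term is analytic at -2 and contributes nothing to the residue; only the rational part matters.
At the order-2 pole -2 set g(j) = (j - (-2))^2*(rational part) = 35*j**2/36 + 3*j/5 + 29/22.
Order-2 pole: residue = g'(a); g'(-2) = -148/45, so the residue is -148/45.
List the singular points by increasing real part (a conjugate pair: the negative imaginary part first).


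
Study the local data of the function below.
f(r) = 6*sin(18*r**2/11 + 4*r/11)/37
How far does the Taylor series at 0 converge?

The radius of convergence is infinite.

The factor sin(18*r**2/11 + 4*r/11) is entire and contributes no finite singular point.
The polynomial part has no poles.
No finite singular points: the Taylor series at 0 converges everywhere.


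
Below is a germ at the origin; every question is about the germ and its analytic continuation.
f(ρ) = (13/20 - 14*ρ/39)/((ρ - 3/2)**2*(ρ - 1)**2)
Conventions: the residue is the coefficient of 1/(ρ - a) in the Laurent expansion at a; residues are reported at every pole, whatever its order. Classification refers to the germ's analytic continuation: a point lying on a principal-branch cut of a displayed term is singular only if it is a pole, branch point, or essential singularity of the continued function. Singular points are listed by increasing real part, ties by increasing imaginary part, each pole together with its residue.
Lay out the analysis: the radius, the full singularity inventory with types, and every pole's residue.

Denominator factor (ρ - 1)^2: pole of order 2 at 1, modulus 1.
Denominator factor (ρ - 3/2)^2: pole of order 2 at 3/2, modulus 3/2.
The radius of convergence is the smallest modulus among the singular points: 1.
At the order-2 pole 1 set g(ρ) = (ρ - (1))^2*f(ρ) = (13/20 - 14*ρ/39)/(ρ - 3/2)**2.
Order-2 pole: residue = g'(a); g'(1) = 628/195, so the residue is 628/195.
At the order-2 pole 3/2 set g(ρ) = (ρ - (3/2))^2*f(ρ) = (13/20 - 14*ρ/39)/(ρ - 1)**2.
Order-2 pole: residue = g'(a); g'(3/2) = -628/195, so the residue is -628/195.
List the singular points by increasing real part (a conjugate pair: the negative imaginary part first).

Radius of convergence at 0: 1.
At 1: a pole of order 2; residue 628/195.
At 3/2: a pole of order 2; residue -628/195.


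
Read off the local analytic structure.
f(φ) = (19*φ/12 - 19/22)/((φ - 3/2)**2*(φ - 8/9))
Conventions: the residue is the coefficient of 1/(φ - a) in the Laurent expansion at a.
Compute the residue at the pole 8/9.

The residue is 1938/1331.

At the order-1 pole 8/9 set g(φ) = (φ - (8/9))*f(φ) = (19*φ/12 - 19/22)/(φ - 3/2)**2.
Simple pole: residue = g(a) at a = 8/9, which is 1938/1331.


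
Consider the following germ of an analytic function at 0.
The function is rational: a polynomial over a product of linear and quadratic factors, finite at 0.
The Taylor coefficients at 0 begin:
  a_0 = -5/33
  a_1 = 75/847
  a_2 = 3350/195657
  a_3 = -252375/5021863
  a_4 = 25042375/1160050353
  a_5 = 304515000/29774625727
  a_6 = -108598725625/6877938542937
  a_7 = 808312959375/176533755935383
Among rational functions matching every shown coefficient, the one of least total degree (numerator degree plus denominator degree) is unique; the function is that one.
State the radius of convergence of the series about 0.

The radius of convergence is (1/5)*sqrt(55).

No rational of total degree below 2 reproduces all 8 coefficients; solving the [0/2] Pade equations on them gives f(x) = -1/(3*(x**2 + 9*x/7 + 11/5)), whose expansion matches every shown term.
Denominator factor (x**2 + 9*x/7 + 11/5): discriminant -1751/245, complex-conjugate roots (-9/14) + ((1/70)*sqrt(8755))*i and (-9/14) - ((1/70)*sqrt(8755))*i; poles of order 1, moduli (1/5)*sqrt(55) and (1/5)*sqrt(55).
The radius of convergence is the smallest modulus among the singular points: (1/5)*sqrt(55).


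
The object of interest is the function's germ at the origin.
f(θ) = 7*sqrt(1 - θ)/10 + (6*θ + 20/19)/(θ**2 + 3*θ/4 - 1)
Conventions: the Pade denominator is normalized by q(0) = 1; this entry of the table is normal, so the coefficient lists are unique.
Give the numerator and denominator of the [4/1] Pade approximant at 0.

The Pade approximant has numerator coefficients [-67/190, -449073859/68020950, 2530234901/544167600, -1057107311/544167600, 23672875987/8706681600]; denominator coefficients [1, -1091341/716010].

Taylor coefficients needed (expand at 0): a_0 = -67/190, a_1 = -2713/380, a_2 = -9473/1520, a_3 = -34783/3040, a_4 = -71601/4864, a_5 = -57439/2560.
Write the denominator as Q(θ) = 1 + q1*θ. Requiring Q*f - P = O(θ^6) with deg P <= 4 kills the coefficients of θ^5..θ^5 in Q*f:
  θ^5: a_5 + q1*a_4 = 0, i.e. -57439/2560 + (-71601/4864)*q1 = 0.
Solving this linear system: q1 = -1091341/716010.
The numerator is Q*f truncated at degree 4: P0 = a_0 = -67/190; P1 = a_1 + q1*a_0 = -449073859/68020950; P2 = a_2 + q1*a_1 = 2530234901/544167600; P3 = a_3 + q1*a_2 = -1057107311/544167600; P4 = a_4 + q1*a_3 = 23672875987/8706681600.


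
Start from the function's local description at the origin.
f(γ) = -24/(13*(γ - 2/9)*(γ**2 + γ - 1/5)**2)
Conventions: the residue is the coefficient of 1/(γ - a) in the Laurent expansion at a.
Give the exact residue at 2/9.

At the order-1 pole 2/9 set g(γ) = (γ - (2/9))*f(γ) = -24/(13*(γ**2 + γ - 1/5)**2).
Simple pole: residue = g(a) at a = 2/9, which is -3936600/10933.

The residue is -3936600/10933.


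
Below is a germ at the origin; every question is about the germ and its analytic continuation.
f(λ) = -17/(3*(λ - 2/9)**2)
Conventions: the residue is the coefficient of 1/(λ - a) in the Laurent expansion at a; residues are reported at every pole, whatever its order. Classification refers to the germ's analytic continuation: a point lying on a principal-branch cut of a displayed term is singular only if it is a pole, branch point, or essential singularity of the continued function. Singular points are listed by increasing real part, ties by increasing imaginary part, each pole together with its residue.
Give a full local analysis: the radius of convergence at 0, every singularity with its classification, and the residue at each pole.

Denominator factor (λ - 2/9)^2: pole of order 2 at 2/9, modulus 2/9.
The radius of convergence is the smallest modulus among the singular points: 2/9.
At the order-2 pole 2/9 set g(λ) = (λ - (2/9))^2*f(λ) = -17/3.
Order-2 pole: residue = g'(a); g'(2/9) = 0, so the residue is 0.

Radius of convergence at 0: 2/9.
At 2/9: a pole of order 2; residue 0.


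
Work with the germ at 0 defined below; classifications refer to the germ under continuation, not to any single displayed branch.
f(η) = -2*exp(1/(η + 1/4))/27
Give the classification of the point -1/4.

The point is an essential singularity.

The exponent 1/(η - (-1/4)) has a pole at -1/4, so exp(1/(η - (-1/4))) takes every nonzero value near it: an essential singularity (not a pole of any order).


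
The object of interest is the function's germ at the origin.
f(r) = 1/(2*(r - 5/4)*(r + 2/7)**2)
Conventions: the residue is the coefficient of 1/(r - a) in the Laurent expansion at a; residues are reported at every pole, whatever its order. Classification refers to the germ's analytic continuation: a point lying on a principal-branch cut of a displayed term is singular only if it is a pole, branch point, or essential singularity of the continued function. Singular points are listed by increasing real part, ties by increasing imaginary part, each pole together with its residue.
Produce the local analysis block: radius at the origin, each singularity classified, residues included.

Radius of convergence at 0: 2/7.
At -2/7: a pole of order 2; residue -392/1849.
At 5/4: a pole of order 1; residue 392/1849.

Denominator factor (r - 5/4): pole of order 1 at 5/4, modulus 5/4.
Denominator factor (r + 2/7)^2: pole of order 2 at -2/7, modulus 2/7.
The radius of convergence is the smallest modulus among the singular points: 2/7.
At the order-2 pole -2/7 set g(r) = (r - (-2/7))^2*f(r) = 1/(2*(r - 5/4)).
Order-2 pole: residue = g'(a); g'(-2/7) = -392/1849, so the residue is -392/1849.
At the order-1 pole 5/4 set g(r) = (r - (5/4))*f(r) = 1/(2*(r + 2/7)**2).
Simple pole: residue = g(a) at a = 5/4, which is 392/1849.
List the singular points by increasing real part (a conjugate pair: the negative imaginary part first).


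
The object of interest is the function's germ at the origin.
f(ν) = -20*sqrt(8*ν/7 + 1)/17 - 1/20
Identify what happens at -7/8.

The term (-20/17)*sqrt(1 - ν/(-7/8)) has argument 1 - -7/8/(-7/8) = 0 at -7/8: a square-root (algebraic, two-sheeted) branch point; the remaining terms are analytic or single-valued there.

The point is an algebraic (square-root) branch point.


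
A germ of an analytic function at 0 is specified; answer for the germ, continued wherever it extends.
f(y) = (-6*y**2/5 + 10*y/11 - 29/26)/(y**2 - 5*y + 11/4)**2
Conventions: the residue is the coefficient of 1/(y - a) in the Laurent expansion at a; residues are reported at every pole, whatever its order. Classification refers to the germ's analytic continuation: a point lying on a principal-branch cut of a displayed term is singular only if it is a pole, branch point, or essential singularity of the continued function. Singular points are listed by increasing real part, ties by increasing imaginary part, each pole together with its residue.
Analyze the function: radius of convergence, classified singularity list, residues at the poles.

Radius of convergence at 0: 5/2 - (1/2)*sqrt(14).
At 5/2 - (1/2)*sqrt(14): a pole of order 2; residue -(766/35035)*sqrt(14).
At 5/2 + (1/2)*sqrt(14): a pole of order 2; residue (766/35035)*sqrt(14).

Denominator factor (y**2 - 5*y + 11/4)^2: discriminant 14, real irrational roots 5/2 + (1/2)*sqrt(14) and 5/2 - (1/2)*sqrt(14); poles of order 2, moduli 5/2 + (1/2)*sqrt(14) and 5/2 - (1/2)*sqrt(14).
The radius of convergence is the smallest modulus among the singular points: 5/2 - (1/2)*sqrt(14).
The factor y**2 - 5*y + 11/4 splits as (y - a)(y - a') with a = 5/2 - (1/2)*sqrt(14), a' = 5/2 + (1/2)*sqrt(14). At the order-2 pole a set g(y) = (y - a)^2*f(y) = [-6*y**2/5 + 10*y/11 - 29/26] / (y - a')^2.
Order-2 pole: residue = g'(a); g'(5/2 - (1/2)*sqrt(14)) = -(766/35035)*sqrt(14), so the residue is -(766/35035)*sqrt(14).
The factor y**2 - 5*y + 11/4 splits as (y - a)(y - a') with a = 5/2 + (1/2)*sqrt(14), a' = 5/2 - (1/2)*sqrt(14). At the order-2 pole a set g(y) = (y - a)^2*f(y) = [-6*y**2/5 + 10*y/11 - 29/26] / (y - a')^2.
Order-2 pole: residue = g'(a); g'(5/2 + (1/2)*sqrt(14)) = (766/35035)*sqrt(14), so the residue is (766/35035)*sqrt(14).
List the singular points by increasing real part (a conjugate pair: the negative imaginary part first).


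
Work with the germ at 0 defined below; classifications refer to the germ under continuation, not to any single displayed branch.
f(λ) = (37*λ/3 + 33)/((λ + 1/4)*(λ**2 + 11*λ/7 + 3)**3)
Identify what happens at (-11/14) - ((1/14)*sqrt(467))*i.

The point is a pole of order 3.

The denominator factor λ**2 + 11*λ/7 + 3 vanishes at (-11/14) - ((1/14)*sqrt(467))*i and appears to the power 3; the numerator there equals (979/42) - ((37/42)*sqrt(467))*i, nonzero, and no other factor vanishes.
Hence a pole whose order is the multiplicity, 3.


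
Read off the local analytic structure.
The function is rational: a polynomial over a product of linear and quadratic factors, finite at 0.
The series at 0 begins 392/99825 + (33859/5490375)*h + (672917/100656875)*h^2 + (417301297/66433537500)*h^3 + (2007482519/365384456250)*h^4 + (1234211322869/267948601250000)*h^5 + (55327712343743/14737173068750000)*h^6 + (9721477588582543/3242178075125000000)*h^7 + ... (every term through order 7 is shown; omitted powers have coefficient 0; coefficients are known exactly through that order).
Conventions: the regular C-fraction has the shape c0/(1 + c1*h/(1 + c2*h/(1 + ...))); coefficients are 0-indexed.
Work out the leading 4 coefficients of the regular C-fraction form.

The regular C-fraction coefficients are [392/99825, -691/440, 147889/304040, -1809260962/5620521445].

Taylor coefficients (read off): a_0 = 392/99825, a_1 = 33859/5490375, a_2 = 672917/100656875, a_3 = 417301297/66433537500.
c0 = a_0 = 392/99825. Peel one level at a time: if S = 1 + c*h/S' with S'(0) = 1, then c is the h-coefficient of S and S' = c*h/(S - 1).
S_1 = c0/f = 1 + (-691/440)*h + (147889/193600)*h^2 + ...; c1 = -691/440.
S_2 = c1*h/(S_1 - 1) = 1 + (147889/304040)*h + (904630481/5777520100)*h^2 + ...; c2 = 147889/304040.
S_3 = c2*h/(S_2 - 1) = 1 + (-1809260962/5620521445)*h + ...; c3 = -1809260962/5620521445.


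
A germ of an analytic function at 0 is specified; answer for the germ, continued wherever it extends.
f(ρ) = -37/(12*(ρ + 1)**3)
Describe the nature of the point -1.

The point is a pole of order 3.

The denominator factor ρ + 1 vanishes at -1 and appears to the power 3; the numerator there equals -37/12, nonzero, and no other factor vanishes.
Hence a pole whose order is the multiplicity, 3.


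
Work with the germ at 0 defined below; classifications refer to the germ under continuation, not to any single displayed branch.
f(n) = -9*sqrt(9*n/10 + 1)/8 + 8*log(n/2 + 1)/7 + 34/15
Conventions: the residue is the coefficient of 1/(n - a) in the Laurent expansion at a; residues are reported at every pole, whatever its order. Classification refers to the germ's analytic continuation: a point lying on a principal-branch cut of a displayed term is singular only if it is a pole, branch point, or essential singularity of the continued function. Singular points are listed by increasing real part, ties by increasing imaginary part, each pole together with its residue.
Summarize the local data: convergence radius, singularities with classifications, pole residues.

Branch term (8/7)*log(1 - n/(-2)): its argument vanishes at n = -2, a logarithmic branch point, modulus 2.
Branch term (-9/8)*sqrt(1 - n/(-10/9)): its argument vanishes at n = -10/9, a square-root branch point, modulus 10/9.
The radius of convergence is the smallest modulus among the singular points: 10/9.
List the singular points by increasing real part (a conjugate pair: the negative imaginary part first).

Radius of convergence at 0: 10/9.
At -2: a logarithmic branch point.
At -10/9: an algebraic (square-root) branch point.


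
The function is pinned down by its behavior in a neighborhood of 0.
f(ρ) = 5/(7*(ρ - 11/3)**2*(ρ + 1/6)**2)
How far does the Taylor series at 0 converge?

Denominator factor (ρ + 1/6)^2: pole of order 2 at -1/6, modulus 1/6.
Denominator factor (ρ - 11/3)^2: pole of order 2 at 11/3, modulus 11/3.
The radius of convergence is the smallest modulus among the singular points: 1/6.

The radius of convergence is 1/6.


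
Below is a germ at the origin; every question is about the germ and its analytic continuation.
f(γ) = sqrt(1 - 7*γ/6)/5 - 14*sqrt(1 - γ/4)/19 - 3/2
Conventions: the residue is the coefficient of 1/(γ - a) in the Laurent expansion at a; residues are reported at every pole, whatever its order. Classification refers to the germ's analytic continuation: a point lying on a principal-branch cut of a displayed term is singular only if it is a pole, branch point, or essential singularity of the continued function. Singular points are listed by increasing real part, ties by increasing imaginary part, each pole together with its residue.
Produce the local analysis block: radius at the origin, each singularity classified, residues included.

Radius of convergence at 0: 6/7.
At 6/7: an algebraic (square-root) branch point.
At 4: an algebraic (square-root) branch point.

Branch term (1/5)*sqrt(1 - γ/(6/7)): its argument vanishes at γ = 6/7, a square-root branch point, modulus 6/7.
Branch term (-14/19)*sqrt(1 - γ/(4)): its argument vanishes at γ = 4, a square-root branch point, modulus 4.
The radius of convergence is the smallest modulus among the singular points: 6/7.
List the singular points by increasing real part (a conjugate pair: the negative imaginary part first).


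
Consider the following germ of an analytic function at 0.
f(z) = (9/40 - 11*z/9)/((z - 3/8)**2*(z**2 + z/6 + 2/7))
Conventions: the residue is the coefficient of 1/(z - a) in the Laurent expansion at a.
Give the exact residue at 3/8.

At the order-2 pole 3/8 set g(z) = (z - (3/8))^2*f(z) = (9/40 - 11*z/9)/(z**2 + z/6 + 2/7).
Order-2 pole: residue = g'(a); g'(3/8) = -3464384/2158245, so the residue is -3464384/2158245.

The residue is -3464384/2158245.


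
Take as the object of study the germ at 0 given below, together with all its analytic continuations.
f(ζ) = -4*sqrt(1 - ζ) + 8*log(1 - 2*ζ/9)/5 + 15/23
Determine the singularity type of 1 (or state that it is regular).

The point is an algebraic (square-root) branch point.

The term (-4)*sqrt(1 - ζ/(1)) has argument 1 - 1/(1) = 0 at 1: a square-root (algebraic, two-sheeted) branch point; the remaining terms are analytic or single-valued there.


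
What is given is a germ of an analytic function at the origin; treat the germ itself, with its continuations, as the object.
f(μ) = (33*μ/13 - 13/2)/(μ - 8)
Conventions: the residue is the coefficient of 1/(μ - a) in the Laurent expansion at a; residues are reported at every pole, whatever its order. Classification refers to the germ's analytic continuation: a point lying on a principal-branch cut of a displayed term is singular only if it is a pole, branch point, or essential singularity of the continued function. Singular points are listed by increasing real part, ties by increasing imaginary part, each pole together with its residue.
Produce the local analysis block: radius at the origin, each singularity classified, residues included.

Denominator factor (μ - 8): pole of order 1 at 8, modulus 8.
The radius of convergence is the smallest modulus among the singular points: 8.
At the order-1 pole 8 set g(μ) = (μ - (8))*f(μ) = 33*μ/13 - 13/2.
Simple pole: residue = g(a) at a = 8, which is 359/26.

Radius of convergence at 0: 8.
At 8: a pole of order 1; residue 359/26.


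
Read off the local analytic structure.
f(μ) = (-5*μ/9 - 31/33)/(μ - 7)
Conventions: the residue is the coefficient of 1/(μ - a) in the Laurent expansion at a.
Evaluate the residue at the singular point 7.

At the order-1 pole 7 set g(μ) = (μ - (7))*f(μ) = -5*μ/9 - 31/33.
Simple pole: residue = g(a) at a = 7, which is -478/99.

The residue is -478/99.


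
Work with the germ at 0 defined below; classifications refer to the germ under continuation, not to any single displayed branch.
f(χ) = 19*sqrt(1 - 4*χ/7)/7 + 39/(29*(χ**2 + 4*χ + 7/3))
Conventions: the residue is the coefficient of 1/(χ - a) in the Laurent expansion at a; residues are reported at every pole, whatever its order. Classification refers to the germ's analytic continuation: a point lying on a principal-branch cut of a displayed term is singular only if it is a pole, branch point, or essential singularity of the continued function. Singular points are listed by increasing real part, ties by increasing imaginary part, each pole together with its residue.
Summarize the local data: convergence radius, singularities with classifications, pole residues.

Denominator factor (χ**2 + 4*χ + 7/3): discriminant 20/3, real irrational roots -2 + (1/3)*sqrt(15) and -2 - (1/3)*sqrt(15); poles of order 1, moduli 2 - (1/3)*sqrt(15) and 2 + (1/3)*sqrt(15).
Branch term (19/7)*sqrt(1 - χ/(7/4)): its argument vanishes at χ = 7/4, a square-root branch point, modulus 7/4.
The radius of convergence is the smallest modulus among the singular points: 2 - (1/3)*sqrt(15).
The branch term is analytic at -2 - (1/3)*sqrt(15) and contributes nothing to the residue; only the rational part matters.
The factor χ**2 + 4*χ + 7/3 splits as (χ - a)(χ - a') with a = -2 - (1/3)*sqrt(15), a' = -2 + (1/3)*sqrt(15). At the order-1 pole a set g(χ) = (χ - a)*(rational part) = [39/29] / (χ - a').
Simple pole: residue = g(a) at a = -2 - (1/3)*sqrt(15), which is -(39/290)*sqrt(15).
The branch term is analytic at -2 + (1/3)*sqrt(15) and contributes nothing to the residue; only the rational part matters.
The factor χ**2 + 4*χ + 7/3 splits as (χ - a)(χ - a') with a = -2 + (1/3)*sqrt(15), a' = -2 - (1/3)*sqrt(15). At the order-1 pole a set g(χ) = (χ - a)*(rational part) = [39/29] / (χ - a').
Simple pole: residue = g(a) at a = -2 + (1/3)*sqrt(15), which is (39/290)*sqrt(15).
List the singular points by increasing real part (a conjugate pair: the negative imaginary part first).

Radius of convergence at 0: 2 - (1/3)*sqrt(15).
At -2 - (1/3)*sqrt(15): a pole of order 1; residue -(39/290)*sqrt(15).
At -2 + (1/3)*sqrt(15): a pole of order 1; residue (39/290)*sqrt(15).
At 7/4: an algebraic (square-root) branch point.
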